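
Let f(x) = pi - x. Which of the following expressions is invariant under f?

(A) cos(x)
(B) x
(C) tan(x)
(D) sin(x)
D

For f(x) = pi - x:
sin(pi - x) = sin(x), so sine is invariant under this transformation.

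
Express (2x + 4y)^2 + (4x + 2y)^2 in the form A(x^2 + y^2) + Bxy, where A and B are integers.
20(x^2 + y^2) + 32xy

Expanding: (2x + 4y)^2 = 4x^2 + 16xy + 16y^2
(4x + 2y)^2 = 16x^2 + 16xy + 4y^2
Sum = (4+16)(x^2+y^2) + 32xy = 20(x^2 + y^2) + 32xy
This is symmetric in x and y.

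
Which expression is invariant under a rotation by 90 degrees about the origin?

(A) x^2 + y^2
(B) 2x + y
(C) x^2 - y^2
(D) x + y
A

A rotation by 90 degrees sends (x, y) to (-y, x).
Substitute the transformed coordinates into each option and compare with the original:
(A) x^2 + y^2  ->  (-y)^2 + (x)^2 = x^2 + y^2   [equals x^2 + y^2: invariant]
(B) 2x + y  ->  2(-y) + (x) = x - 2y   [differs from 2x + y: not invariant]
(C) x^2 - y^2  ->  (-y)^2 - (x)^2 = -x^2 + y^2   [differs from x^2 - y^2: not invariant]
(D) x + y  ->  (-y) + (x) = x - y   [differs from x + y: not invariant]

Only option (A), x^2 + y^2, is unchanged by the transformation.
Geometrically, x^2 + y^2 is the squared distance from the origin, which every rotation about the origin preserves.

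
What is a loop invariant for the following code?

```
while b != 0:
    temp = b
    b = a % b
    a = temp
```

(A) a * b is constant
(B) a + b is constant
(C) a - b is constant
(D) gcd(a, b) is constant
D

A loop invariant must hold before the first iteration and be re-established by every execution of the body.

(D) gcd(a, b) is constant: One iteration replaces (a, b) by (b, a mod b). Since a mod b = a - q*b for an integer q, any common divisor of a and b divides b and a mod b, and conversely; hence gcd(b, a mod b) = gcd(a, b). For instance (40, 12) -> (12, 4) keeps gcd = 4. At exit b = 0 and a = gcd of the original inputs.

The other options fail:
(A) a * b is constant: e.g. (a, b) = (40, 12) -> (12, 4): the product goes from 480 to 48.
(B) a + b is constant: e.g. (a, b) = (40, 12) -> (12, 4): the sum goes from 52 to 16.
(C) a - b is constant: e.g. (a, b) = (40, 12) -> (12, 4): the difference goes from 28 to 8.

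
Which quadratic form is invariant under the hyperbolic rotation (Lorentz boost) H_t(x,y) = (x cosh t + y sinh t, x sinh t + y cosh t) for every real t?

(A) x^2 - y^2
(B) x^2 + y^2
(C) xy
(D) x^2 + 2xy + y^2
A

Write x' = x cosh t + y sinh t, y' = x sinh t + y cosh t and substitute into each option:
(A) x^2 - y^2: (x cosh t + y sinh t)^2 - (x sinh t + y cosh t)^2 = x^2(cosh^2 t - sinh^2 t) + 2xy(cosh t sinh t - sinh t cosh t) + y^2(sinh^2 t - cosh^2 t) = x^2 - y^2   [invariant, using cosh^2 t - sinh^2 t = 1]
(B) x^2 + y^2: (x cosh t + y sinh t)^2 + (x sinh t + y cosh t)^2 = (x^2 + y^2)(cosh^2 t + sinh^2 t) + 4xy sinh t cosh t = (x^2 + y^2) cosh 2t + 2xy sinh 2t   [not invariant for t != 0]
(C) xy: (x cosh t + y sinh t)(x sinh t + y cosh t) = xy(cosh^2 t + sinh^2 t) + (x^2 + y^2) sinh t cosh t = xy cosh 2t + (x^2 + y^2)(sinh 2t)/2   [not invariant for t != 0]
(D) x^2 + 2xy + y^2: (x' + y')^2 with x' + y' = (x + y)(cosh t + sinh t) = (x + y)e^t, so it becomes (x + y)^2 e^(2t)   [not invariant for t != 0]

Only (A) x^2 - y^2 is unchanged; it is the Minkowski form preserved by Lorentz boosts, just as x^2 + y^2 is preserved by ordinary rotations.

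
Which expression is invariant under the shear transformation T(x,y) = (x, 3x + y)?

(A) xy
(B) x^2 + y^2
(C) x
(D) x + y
C

Under the shear T(x,y) = (x, 3x + y):
Substitute the transformed coordinates into each option and compare with the original:
(A) xy  ->  (x)(3x + y) = 3x^2 + xy   [differs from xy: not invariant]
(B) x^2 + y^2  ->  (x)^2 + (3x + y)^2 = 10x^2 + 6xy + y^2   [differs from x^2 + y^2: not invariant]
(C) x  ->  (x) = x   [equals x: invariant]
(D) x + y  ->  (x) + (3x + y) = 4x + y   [differs from x + y: not invariant]

Only option (C), x, is unchanged by the transformation.
A vertical shear moves points parallel to the y-axis, so the x-coordinate (and any function of x alone) is unchanged.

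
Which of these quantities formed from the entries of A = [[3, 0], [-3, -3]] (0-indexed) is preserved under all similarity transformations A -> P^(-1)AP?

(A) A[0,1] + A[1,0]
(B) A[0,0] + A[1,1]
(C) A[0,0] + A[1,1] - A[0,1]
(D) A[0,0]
B

A[0,0] + A[1,1] is the trace of A. By the cyclic property of the trace, tr(P^(-1)AP) = tr(APP^(-1)) = tr(A), so it is the same for every matrix similar to A.

The other combinations are not similarity invariants. For example, take P = [[1, -1], [0, 1]] (det P = 1), so P^(-1) = [[1, 1], [0, 1]] and
B = P^(-1)AP = [[0, -3], [-3, 0]].
Evaluating each option on A and on B:
(A) A[0,1] + A[1,0]: -3 for A, -6 for B -> changes
(B) A[0,0] + A[1,1]: 0 for A, 0 for B -> unchanged
(C) A[0,0] + A[1,1] - A[0,1]: 0 for A, 3 for B -> changes
(D) A[0,0]: 3 for A, 0 for B -> changes

Only (B) A[0,0] + A[1,1] = 0 survives (and it does so for every P, not just this one), so it is the invariant.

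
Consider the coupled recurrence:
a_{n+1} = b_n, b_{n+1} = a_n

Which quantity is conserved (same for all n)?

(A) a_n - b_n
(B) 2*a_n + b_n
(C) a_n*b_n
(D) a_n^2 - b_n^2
C

Replace a_n by a_{n+1} = b_n and b_n by b_{n+1} = a_n in each option and simplify:
(A) a_n - b_n  ->  (b_n) - (a_n) = -a_n + b_n   [not conserved]
(B) 2*a_n + b_n  ->  2*(b_n) + (a_n) = a_n + 2*b_n   [not conserved]
(C) a_n*b_n  ->  (b_n)*(a_n) = a_n*b_n   [conserved]
(D) a_n^2 - b_n^2  ->  (b_n)^2 - (a_n)^2 = -a_n^2 + b_n^2   [not conserved]

Only (C) a_n*b_n returns to itself after one step, so it is the conserved quantity.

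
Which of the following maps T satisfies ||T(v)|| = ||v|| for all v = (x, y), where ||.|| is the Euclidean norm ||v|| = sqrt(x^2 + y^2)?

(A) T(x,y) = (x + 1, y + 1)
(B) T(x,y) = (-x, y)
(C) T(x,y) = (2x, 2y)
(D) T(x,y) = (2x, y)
B

A transformation preserves a norm if ||T(v)|| = ||v|| for every v; a single vector where the norm changes rules an option out.

(A) T(x,y) = (x + 1, y + 1): v = (1, 0) has norm sqrt((1)^2 + (0)^2) = 1, but T(v) = (2, 1) has norm sqrt(5) -- not preserved.
(B) T(x,y) = (-x, y): preserves the norm -- it is an orthogonal map (a rotation/reflection), and (-x)^2 + (y)^2 simplifies to x^2 + y^2.
(C) T(x,y) = (2x, 2y): v = (1, 0) has norm sqrt((1)^2 + (0)^2) = 1, but T(v) = (2, 0) has norm 2 -- not preserved.
(D) T(x,y) = (2x, y): v = (1, 0) has norm sqrt((1)^2 + (0)^2) = 1, but T(v) = (2, 0) has norm 2 -- not preserved.

Therefore the answer is (B).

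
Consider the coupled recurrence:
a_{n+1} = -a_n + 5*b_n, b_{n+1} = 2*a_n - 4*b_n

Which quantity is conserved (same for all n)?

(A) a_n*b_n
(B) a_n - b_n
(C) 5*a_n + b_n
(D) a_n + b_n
D

Replace a_n by a_{n+1} = -a_n + 5*b_n and b_n by b_{n+1} = 2*a_n - 4*b_n in each option and simplify:
(A) a_n*b_n  ->  (-a_n + 5*b_n)*(2*a_n - 4*b_n) = -2*a_n^2 + 14*a_n*b_n - 20*b_n^2   [not conserved]
(B) a_n - b_n  ->  (-a_n + 5*b_n) - (2*a_n - 4*b_n) = -3*a_n + 9*b_n   [not conserved]
(C) 5*a_n + b_n  ->  5*(-a_n + 5*b_n) + (2*a_n - 4*b_n) = -3*a_n + 21*b_n   [not conserved]
(D) a_n + b_n  ->  (-a_n + 5*b_n) + (2*a_n - 4*b_n) = a_n + b_n   [conserved]

Only (D) a_n + b_n returns to itself after one step, so it is the conserved quantity.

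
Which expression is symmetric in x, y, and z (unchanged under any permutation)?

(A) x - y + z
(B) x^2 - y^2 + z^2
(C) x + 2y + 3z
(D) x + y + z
D

A symmetric expression is unchanged when the variables are permuted; here the transformation to test is the swap (x, y) -> (y, x).
A symmetric expression must survive every permutation; the single swap x <-> y already eliminates the distractors, and the keyed expression is also unchanged by x <-> z and y <-> z (each variable enters it in exactly the same way).
Substitute the transformed coordinates into each option and compare with the original:
(A) x - y + z  ->  (y) - (x) + z = -x + y + z   [differs from x - y + z: not invariant]
(B) x^2 - y^2 + z^2  ->  (y)^2 - (x)^2 + z^2 = -x^2 + y^2 + z^2   [differs from x^2 - y^2 + z^2: not invariant]
(C) x + 2y + 3z  ->  (y) + 2(x) + 3z = 2x + y + 3z   [differs from x + 2y + 3z: not invariant]
(D) x + y + z  ->  (y) + (x) + z = x + y + z   [equals x + y + z: invariant]

Only option (D), x + y + z, is unchanged by the transformation.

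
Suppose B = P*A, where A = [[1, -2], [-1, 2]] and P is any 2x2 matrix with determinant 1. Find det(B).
0

By the multiplicative property of determinants, det(B) = det(P*A) = det(P) * det(A) = det(A),
so the determinant is invariant under multiplication by any determinant-1 matrix; we just need det(A).

det(A) = (1)(2) - (-2)(-1) = 2 - 2 = 0

Therefore det(B) = 1 * 0 = 0.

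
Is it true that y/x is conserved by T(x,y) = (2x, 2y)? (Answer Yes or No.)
Yes

Substitute T(x,y) = (2x, 2y) into the expression and compare with the original.

Original: y/x
After applying T: (2y)/(2x) = y/x

This is identical to the original y/x, so the expression is invariant.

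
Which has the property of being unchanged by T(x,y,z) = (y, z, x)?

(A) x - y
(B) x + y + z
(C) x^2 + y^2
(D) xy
B

Apply T(x,y,z) = (y, z, x) to each option, i.e. replace (x, y, z) by the transformed coordinates.
Substitute the transformed coordinates into each option and compare with the original:
(A) x - y  ->  (y) - (z) = y - z   [differs from x - y: not invariant]
(B) x + y + z  ->  (y) + (z) + (x) = x + y + z   [equals x + y + z: invariant]
(C) x^2 + y^2  ->  (y)^2 + (z)^2 = y^2 + z^2   [differs from x^2 + y^2: not invariant]
(D) xy  ->  (y)(z) = yz   [differs from xy: not invariant]

Only option (B), x + y + z, is unchanged by the transformation.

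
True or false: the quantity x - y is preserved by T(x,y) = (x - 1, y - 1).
True

Substitute T(x,y) = (x - 1, y - 1) into the expression and compare with the original.

Original: x - y
After applying T: (x - 1) - (y - 1) = x - y

This is identical to the original x - y, so the expression is invariant.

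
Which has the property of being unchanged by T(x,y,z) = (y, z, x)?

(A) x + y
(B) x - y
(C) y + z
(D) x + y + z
D

Apply T(x,y,z) = (y, z, x) to each option, i.e. replace (x, y, z) by the transformed coordinates.
Substitute the transformed coordinates into each option and compare with the original:
(A) x + y  ->  (y) + (z) = y + z   [differs from x + y: not invariant]
(B) x - y  ->  (y) - (z) = y - z   [differs from x - y: not invariant]
(C) y + z  ->  (z) + (x) = x + z   [differs from y + z: not invariant]
(D) x + y + z  ->  (y) + (z) + (x) = x + y + z   [equals x + y + z: invariant]

Only option (D), x + y + z, is unchanged by the transformation.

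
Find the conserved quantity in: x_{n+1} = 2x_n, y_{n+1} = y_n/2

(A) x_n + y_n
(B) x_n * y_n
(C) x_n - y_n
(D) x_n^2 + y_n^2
B

For the recurrence x_{n+1} = 2x_n, y_{n+1} = y_n/2:

x_{n+1} * y_{n+1} = (2x_n) * (y_n/2) = x_n * y_n
The product is conserved.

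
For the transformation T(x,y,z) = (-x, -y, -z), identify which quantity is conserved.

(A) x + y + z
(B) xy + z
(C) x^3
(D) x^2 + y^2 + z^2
D

Apply T(x,y,z) = (-x, -y, -z) to each option, i.e. replace (x, y, z) by the transformed coordinates.
Substitute the transformed coordinates into each option and compare with the original:
(A) x + y + z  ->  (-x) + (-y) + (-z) = -x - y - z   [differs from x + y + z: not invariant]
(B) xy + z  ->  (-x)(-y) + (-z) = xy - z   [differs from xy + z: not invariant]
(C) x^3  ->  (-x)^3 = -x^3   [differs from x^3: not invariant]
(D) x^2 + y^2 + z^2  ->  (-x)^2 + (-y)^2 + (-z)^2 = x^2 + y^2 + z^2   [equals x^2 + y^2 + z^2: invariant]

Only option (D), x^2 + y^2 + z^2, is unchanged by the transformation.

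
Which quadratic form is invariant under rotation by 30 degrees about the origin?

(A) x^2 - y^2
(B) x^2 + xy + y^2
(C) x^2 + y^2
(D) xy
C

Rotation by 30 degrees sends (x, y) to (sqrt(3)x/2 - y/2, x/2 + sqrt(3)y/2).
Substitute the transformed coordinates into each option and compare with the original:
(A) x^2 - y^2  ->  (sqrt(3)x/2 - y/2)^2 - (x/2 + sqrt(3)y/2)^2 = x^2/2 - sqrt(3)xy - y^2/2   [differs from x^2 - y^2: not invariant]
(B) x^2 + xy + y^2  ->  (sqrt(3)x/2 - y/2)^2 + (sqrt(3)x/2 - y/2)(x/2 + sqrt(3)y/2) + (x/2 + sqrt(3)y/2)^2 = sqrt(3)x^2/4 + x^2 + xy/2 - sqrt(3)y^2/4 + y^2   [differs from x^2 + xy + y^2: not invariant]
(C) x^2 + y^2  ->  (sqrt(3)x/2 - y/2)^2 + (x/2 + sqrt(3)y/2)^2 = x^2 + y^2   [equals x^2 + y^2: invariant]
(D) xy  ->  (sqrt(3)x/2 - y/2)(x/2 + sqrt(3)y/2) = sqrt(3)x^2/4 + xy/2 - sqrt(3)y^2/4   [differs from xy: not invariant]

Only option (C), x^2 + y^2, is unchanged by the transformation.
x^2 + y^2 is the squared distance from the origin, which rotations preserve.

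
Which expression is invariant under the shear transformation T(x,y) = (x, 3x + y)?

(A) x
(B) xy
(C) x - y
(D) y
A

Under the shear T(x,y) = (x, 3x + y):
Substitute the transformed coordinates into each option and compare with the original:
(A) x  ->  (x) = x   [equals x: invariant]
(B) xy  ->  (x)(3x + y) = 3x^2 + xy   [differs from xy: not invariant]
(C) x - y  ->  (x) - (3x + y) = -2x - y   [differs from x - y: not invariant]
(D) y  ->  (3x + y) = 3x + y   [differs from y: not invariant]

Only option (A), x, is unchanged by the transformation.
A vertical shear moves points parallel to the y-axis, so the x-coordinate (and any function of x alone) is unchanged.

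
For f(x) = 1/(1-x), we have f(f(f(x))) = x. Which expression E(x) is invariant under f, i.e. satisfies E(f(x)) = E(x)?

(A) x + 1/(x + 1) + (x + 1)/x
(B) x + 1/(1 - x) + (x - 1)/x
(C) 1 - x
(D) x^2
B

Replace x by f(x) = 1/(1 - x) in each option and simplify. As a quick numerical cross-check, also compare E(3) with E(f(3)) = E(-1/2).

(A) x + 1/(x + 1) + (x + 1)/x  ->  (1/(1 - x)) + 1/((1/(1 - x)) + 1) + ((1/(1 - x)) + 1)/(1/(1 - x)) = (-x^3 + 6x^2 - 11x + 7)/(x^2 - 3x + 2); check: E(3) = 55/12 but E(-1/2) = 1/2.   [not invariant]
(B) x + 1/(1 - x) + (x - 1)/x  ->  (1/(1 - x)) + 1/(1 - (1/(1 - x))) + ((1/(1 - x)) - 1)/(1/(1 - x)), which simplifies back to x + 1/(1 - x) + (x - 1)/x; check: E(3) = 19/6, E(-1/2) = 19/6.   [invariant]
(C) 1 - x  ->  1 - (1/(1 - x)) = x/(x - 1); check: E(3) = -2 but E(-1/2) = 3/2.   [not invariant]
(D) x^2  ->  (1/(1 - x))^2 = (x - 1)^(-2); check: E(3) = 9 but E(-1/2) = 1/4.   [not invariant]

Only (B) is unchanged. Indeed f(f(x)) = 1/(1 - 1/(1-x)) = (1-x)/(-x) = (x-1)/x, so E(x) = x + f(x) + f(f(x)) is the sum over the whole 3-cycle; applying f just permutes the three terms cyclically (x -> f(x) -> f(f(x)) -> x), leaving the sum unchanged.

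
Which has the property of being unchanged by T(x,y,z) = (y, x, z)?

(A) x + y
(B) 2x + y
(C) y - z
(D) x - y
A

Apply T(x,y,z) = (y, x, z) to each option, i.e. replace (x, y, z) by the transformed coordinates.
Substitute the transformed coordinates into each option and compare with the original:
(A) x + y  ->  (y) + (x) = x + y   [equals x + y: invariant]
(B) 2x + y  ->  2(y) + (x) = x + 2y   [differs from 2x + y: not invariant]
(C) y - z  ->  (x) - (z) = x - z   [differs from y - z: not invariant]
(D) x - y  ->  (y) - (x) = -x + y   [differs from x - y: not invariant]

Only option (A), x + y, is unchanged by the transformation.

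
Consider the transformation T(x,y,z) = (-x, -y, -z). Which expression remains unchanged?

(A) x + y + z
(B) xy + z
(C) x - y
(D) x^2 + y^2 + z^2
D

Apply T(x,y,z) = (-x, -y, -z) to each option, i.e. replace (x, y, z) by the transformed coordinates.
Substitute the transformed coordinates into each option and compare with the original:
(A) x + y + z  ->  (-x) + (-y) + (-z) = -x - y - z   [differs from x + y + z: not invariant]
(B) xy + z  ->  (-x)(-y) + (-z) = xy - z   [differs from xy + z: not invariant]
(C) x - y  ->  (-x) - (-y) = -x + y   [differs from x - y: not invariant]
(D) x^2 + y^2 + z^2  ->  (-x)^2 + (-y)^2 + (-z)^2 = x^2 + y^2 + z^2   [equals x^2 + y^2 + z^2: invariant]

Only option (D), x^2 + y^2 + z^2, is unchanged by the transformation.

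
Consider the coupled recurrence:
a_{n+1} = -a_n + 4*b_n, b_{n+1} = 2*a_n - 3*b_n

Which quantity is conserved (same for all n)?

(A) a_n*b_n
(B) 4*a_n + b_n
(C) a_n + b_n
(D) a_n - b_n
C

Replace a_n by a_{n+1} = -a_n + 4*b_n and b_n by b_{n+1} = 2*a_n - 3*b_n in each option and simplify:
(A) a_n*b_n  ->  (-a_n + 4*b_n)*(2*a_n - 3*b_n) = -2*a_n^2 + 11*a_n*b_n - 12*b_n^2   [not conserved]
(B) 4*a_n + b_n  ->  4*(-a_n + 4*b_n) + (2*a_n - 3*b_n) = -2*a_n + 13*b_n   [not conserved]
(C) a_n + b_n  ->  (-a_n + 4*b_n) + (2*a_n - 3*b_n) = a_n + b_n   [conserved]
(D) a_n - b_n  ->  (-a_n + 4*b_n) - (2*a_n - 3*b_n) = -3*a_n + 7*b_n   [not conserved]

Only (C) a_n + b_n returns to itself after one step, so it is the conserved quantity.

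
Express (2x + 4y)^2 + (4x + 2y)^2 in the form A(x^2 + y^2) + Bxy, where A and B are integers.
20(x^2 + y^2) + 32xy

Expanding: (2x + 4y)^2 = 4x^2 + 16xy + 16y^2
(4x + 2y)^2 = 16x^2 + 16xy + 4y^2
Sum = (4+16)(x^2+y^2) + 32xy = 20(x^2 + y^2) + 32xy
This is symmetric in x and y.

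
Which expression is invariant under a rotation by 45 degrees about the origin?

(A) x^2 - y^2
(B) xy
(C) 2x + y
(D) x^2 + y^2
D

A rotation by 45 degrees sends (x, y) to (sqrt(2)x/2 - sqrt(2)y/2, sqrt(2)x/2 + sqrt(2)y/2).
Substitute the transformed coordinates into each option and compare with the original:
(A) x^2 - y^2  ->  (sqrt(2)x/2 - sqrt(2)y/2)^2 - (sqrt(2)x/2 + sqrt(2)y/2)^2 = -2xy   [differs from x^2 - y^2: not invariant]
(B) xy  ->  (sqrt(2)x/2 - sqrt(2)y/2)(sqrt(2)x/2 + sqrt(2)y/2) = x^2/2 - y^2/2   [differs from xy: not invariant]
(C) 2x + y  ->  2(sqrt(2)x/2 - sqrt(2)y/2) + (sqrt(2)x/2 + sqrt(2)y/2) = 3sqrt(2)x/2 - sqrt(2)y/2   [differs from 2x + y: not invariant]
(D) x^2 + y^2  ->  (sqrt(2)x/2 - sqrt(2)y/2)^2 + (sqrt(2)x/2 + sqrt(2)y/2)^2 = x^2 + y^2   [equals x^2 + y^2: invariant]

Only option (D), x^2 + y^2, is unchanged by the transformation.
Geometrically, x^2 + y^2 is the squared distance from the origin, which every rotation about the origin preserves.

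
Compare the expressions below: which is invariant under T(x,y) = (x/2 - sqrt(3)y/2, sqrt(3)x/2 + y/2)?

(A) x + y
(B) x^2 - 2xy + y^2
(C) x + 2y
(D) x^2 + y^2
D

An expression E(x,y) is invariant under T if E(T(x,y)) = E(x,y). Here T(x,y) = (x/2 - sqrt(3)y/2, sqrt(3)x/2 + y/2).
Substitute the transformed coordinates into each option and compare with the original:
(A) x + y  ->  (x/2 - sqrt(3)y/2) + (sqrt(3)x/2 + y/2) = x/2 + sqrt(3)x/2 - sqrt(3)y/2 + y/2   [differs from x + y: not invariant]
(B) x^2 - 2xy + y^2  ->  (x/2 - sqrt(3)y/2)^2 - 2(x/2 - sqrt(3)y/2)(sqrt(3)x/2 + y/2) + (sqrt(3)x/2 + y/2)^2 = -sqrt(3)x^2/2 + x^2 + xy + sqrt(3)y^2/2 + y^2   [differs from x^2 - 2xy + y^2: not invariant]
(C) x + 2y  ->  (x/2 - sqrt(3)y/2) + 2(sqrt(3)x/2 + y/2) = x/2 + sqrt(3)x - sqrt(3)y/2 + y   [differs from x + 2y: not invariant]
(D) x^2 + y^2  ->  (x/2 - sqrt(3)y/2)^2 + (sqrt(3)x/2 + y/2)^2 = x^2 + y^2   [equals x^2 + y^2: invariant]

Only option (D), x^2 + y^2, is unchanged by the transformation.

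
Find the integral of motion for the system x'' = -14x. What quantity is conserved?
E = (x')^2 + 14x^2

Multiply the equation by x':
x' * x'' = -14x * x'
The left side is d/dt[(x')^2/2] and the right side is d/dt[-14x^2/2], so
d/dt[(x')^2/2 + 14x^2/2] = 0, i.e. (x')^2/2 + 14x^2/2 = constant.
Multiplying by 2, the integral of motion is E = (x')^2 + 14x^2.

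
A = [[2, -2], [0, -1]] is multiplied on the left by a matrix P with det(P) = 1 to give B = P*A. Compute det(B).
-2

By the multiplicative property of determinants, det(B) = det(P*A) = det(P) * det(A) = det(A),
so the determinant is invariant under multiplication by any determinant-1 matrix; we just need det(A).

det(A) = (2)(-1) - (-2)(0) = -2 - 0 = -2

Therefore det(B) = 1 * (-2) = -2.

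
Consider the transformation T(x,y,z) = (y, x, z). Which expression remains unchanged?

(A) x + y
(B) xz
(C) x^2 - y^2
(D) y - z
A

Apply T(x,y,z) = (y, x, z) to each option, i.e. replace (x, y, z) by the transformed coordinates.
Substitute the transformed coordinates into each option and compare with the original:
(A) x + y  ->  (y) + (x) = x + y   [equals x + y: invariant]
(B) xz  ->  (y)(z) = yz   [differs from xz: not invariant]
(C) x^2 - y^2  ->  (y)^2 - (x)^2 = -x^2 + y^2   [differs from x^2 - y^2: not invariant]
(D) y - z  ->  (x) - (z) = x - z   [differs from y - z: not invariant]

Only option (A), x + y, is unchanged by the transformation.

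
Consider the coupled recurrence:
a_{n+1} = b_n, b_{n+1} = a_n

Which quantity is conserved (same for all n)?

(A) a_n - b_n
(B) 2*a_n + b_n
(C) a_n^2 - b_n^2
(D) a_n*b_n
D

Replace a_n by a_{n+1} = b_n and b_n by b_{n+1} = a_n in each option and simplify:
(A) a_n - b_n  ->  (b_n) - (a_n) = -a_n + b_n   [not conserved]
(B) 2*a_n + b_n  ->  2*(b_n) + (a_n) = a_n + 2*b_n   [not conserved]
(C) a_n^2 - b_n^2  ->  (b_n)^2 - (a_n)^2 = -a_n^2 + b_n^2   [not conserved]
(D) a_n*b_n  ->  (b_n)*(a_n) = a_n*b_n   [conserved]

Only (D) a_n*b_n returns to itself after one step, so it is the conserved quantity.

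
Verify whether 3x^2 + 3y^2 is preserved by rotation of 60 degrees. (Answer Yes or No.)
Yes

Applying rotation by 60 degrees: x' = x*cos(60 degrees) - y*sin(60 degrees) = x/2 - sqrt(3)y/2, y' = x*sin(60 degrees) + y*cos(60 degrees) = sqrt(3)x/2 + y/2

Substituting into 3x^2 + 3y^2:
3(x/2 - sqrt(3)y/2)^2 + 3(sqrt(3)x/2 + y/2)^2
= 3x^2 + 3y^2

This equals the original expression 3x^2 + 3y^2, so it IS invariant.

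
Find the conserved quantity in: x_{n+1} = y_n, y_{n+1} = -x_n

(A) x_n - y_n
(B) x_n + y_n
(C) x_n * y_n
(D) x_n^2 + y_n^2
D

For the recurrence x_{n+1} = y_n, y_{n+1} = -x_n:

x_{n+1}^2 + y_{n+1}^2 = y_n^2 + (-x_n)^2 = x_n^2 + y_n^2
The sum of squares is conserved (like energy in a harmonic oscillator).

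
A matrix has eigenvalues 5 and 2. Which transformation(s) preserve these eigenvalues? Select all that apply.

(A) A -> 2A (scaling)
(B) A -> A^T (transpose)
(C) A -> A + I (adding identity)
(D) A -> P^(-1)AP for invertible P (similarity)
B and D

Eigenvalues are preserved by:
1. Similarity transformations: A -> P^(-1)AP (same characteristic polynomial)
2. Transpose: A^T has the same eigenvalues as A

Eigenvalues are NOT preserved by:
- Adding identity: eigenvalues become 5+1, 2+1
- Scaling: eigenvalues become 10, 4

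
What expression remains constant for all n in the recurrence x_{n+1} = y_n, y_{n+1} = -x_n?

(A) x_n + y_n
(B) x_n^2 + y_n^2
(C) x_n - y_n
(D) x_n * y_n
B

For the recurrence x_{n+1} = y_n, y_{n+1} = -x_n:

x_{n+1}^2 + y_{n+1}^2 = y_n^2 + (-x_n)^2 = x_n^2 + y_n^2
The sum of squares is conserved (like energy in a harmonic oscillator).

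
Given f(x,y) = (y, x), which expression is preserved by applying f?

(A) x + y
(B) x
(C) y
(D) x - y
A

For f(x,y) = (y, x):
After applying f: x' = y, y' = x. So x' + y' = y + x = x + y.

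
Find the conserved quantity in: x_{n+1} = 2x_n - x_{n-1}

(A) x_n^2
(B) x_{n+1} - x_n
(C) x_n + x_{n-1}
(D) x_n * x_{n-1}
B

For the recurrence x_{n+1} = 2x_n - x_{n-1}:

If x_{n+1} = 2x_n - x_{n-1}, then:
x_{n+1} - x_n = x_n - x_{n-1}
The first difference is constant throughout the sequence.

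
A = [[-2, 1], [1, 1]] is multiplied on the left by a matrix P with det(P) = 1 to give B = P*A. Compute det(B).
-3

By the multiplicative property of determinants, det(B) = det(P*A) = det(P) * det(A) = det(A),
so the determinant is invariant under multiplication by any determinant-1 matrix; we just need det(A).

det(A) = (-2)(1) - (1)(1) = -2 - 1 = -3

Therefore det(B) = 1 * (-3) = -3.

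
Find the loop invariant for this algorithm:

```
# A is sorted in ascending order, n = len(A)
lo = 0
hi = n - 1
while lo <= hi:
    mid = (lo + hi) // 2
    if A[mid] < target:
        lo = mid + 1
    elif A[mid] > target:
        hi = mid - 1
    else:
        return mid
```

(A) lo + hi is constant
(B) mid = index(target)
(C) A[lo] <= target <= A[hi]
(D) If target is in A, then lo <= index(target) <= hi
D

A loop invariant must hold before the first iteration and be re-established by every execution of the body.

(D) If target is in A, then lo <= index(target) <= hi: Before the loop [lo, hi] = [0, n-1] covers every index. When A[mid] < target, sortedness puts target strictly to the right of mid, so setting lo = mid + 1 keeps index(target) in [lo, hi]; symmetrically for hi = mid - 1. Hence 'if target is in A then lo <= index(target) <= hi' holds after every iteration, and when lo > hi it proves target is absent.

The other options fail:
(A) lo + hi is constant: each iteration moves exactly one of lo, hi, so lo + hi changes (e.g. 0 + (n-1) becomes (mid+1) + (n-1)).
(B) mid = index(target): mid is just the current probe; it equals index(target) only on the iteration that returns.
(C) A[lo] <= target <= A[hi]: fails when target is not in A (e.g. target < A[0] already violates it before the loop), so it is not maintained in general.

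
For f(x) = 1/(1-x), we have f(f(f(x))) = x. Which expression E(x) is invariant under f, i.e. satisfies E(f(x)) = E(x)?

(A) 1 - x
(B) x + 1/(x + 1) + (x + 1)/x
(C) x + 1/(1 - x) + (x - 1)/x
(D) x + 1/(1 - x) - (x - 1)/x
C

Replace x by f(x) = 1/(1 - x) in each option and simplify. As a quick numerical cross-check, also compare E(4) with E(f(4)) = E(-1/3).

(A) 1 - x  ->  1 - (1/(1 - x)) = x/(x - 1); check: E(4) = -3 but E(-1/3) = 4/3.   [not invariant]
(B) x + 1/(x + 1) + (x + 1)/x  ->  (1/(1 - x)) + 1/((1/(1 - x)) + 1) + ((1/(1 - x)) + 1)/(1/(1 - x)) = (-x^3 + 6x^2 - 11x + 7)/(x^2 - 3x + 2); check: E(4) = 109/20 but E(-1/3) = -5/6.   [not invariant]
(C) x + 1/(1 - x) + (x - 1)/x  ->  (1/(1 - x)) + 1/(1 - (1/(1 - x))) + ((1/(1 - x)) - 1)/(1/(1 - x)), which simplifies back to x + 1/(1 - x) + (x - 1)/x; check: E(4) = 53/12, E(-1/3) = 53/12.   [invariant]
(D) x + 1/(1 - x) - (x - 1)/x  ->  (1/(1 - x)) + 1/(1 - (1/(1 - x))) - ((1/(1 - x)) - 1)/(1/(1 - x)) = (x^2(1 - x) - x + (x - 1)^2)/(x(x - 1)); check: E(4) = 35/12 but E(-1/3) = -43/12.   [not invariant]

Only (C) is unchanged. Indeed f(f(x)) = 1/(1 - 1/(1-x)) = (1-x)/(-x) = (x-1)/x, so E(x) = x + f(x) + f(f(x)) is the sum over the whole 3-cycle; applying f just permutes the three terms cyclically (x -> f(x) -> f(f(x)) -> x), leaving the sum unchanged.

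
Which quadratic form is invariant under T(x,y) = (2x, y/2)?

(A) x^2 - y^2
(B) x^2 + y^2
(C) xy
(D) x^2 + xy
C

T multiplies x by 2 and divides y by 2.
Substitute the transformed coordinates into each option and compare with the original:
(A) x^2 - y^2  ->  (2x)^2 - (y/2)^2 = 4x^2 - y^2/4   [differs from x^2 - y^2: not invariant]
(B) x^2 + y^2  ->  (2x)^2 + (y/2)^2 = 4x^2 + y^2/4   [differs from x^2 + y^2: not invariant]
(C) xy  ->  (2x)(y/2) = xy   [equals xy: invariant]
(D) x^2 + xy  ->  (2x)^2 + (2x)(y/2) = 4x^2 + xy   [differs from x^2 + xy: not invariant]

Only option (C), xy, is unchanged by the transformation.
The factors 2 and 1/2 cancel only in the pure product xy.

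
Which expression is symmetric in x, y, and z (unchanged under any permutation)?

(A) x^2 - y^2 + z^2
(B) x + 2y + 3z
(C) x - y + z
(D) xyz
D

A symmetric expression is unchanged when the variables are permuted; here the transformation to test is the swap (x, y) -> (y, x).
A symmetric expression must survive every permutation; the single swap x <-> y already eliminates the distractors, and the keyed expression is also unchanged by x <-> z and y <-> z (each variable enters it in exactly the same way).
Substitute the transformed coordinates into each option and compare with the original:
(A) x^2 - y^2 + z^2  ->  (y)^2 - (x)^2 + z^2 = -x^2 + y^2 + z^2   [differs from x^2 - y^2 + z^2: not invariant]
(B) x + 2y + 3z  ->  (y) + 2(x) + 3z = 2x + y + 3z   [differs from x + 2y + 3z: not invariant]
(C) x - y + z  ->  (y) - (x) + z = -x + y + z   [differs from x - y + z: not invariant]
(D) xyz  ->  (y)(x)z = xyz   [equals xyz: invariant]

Only option (D), xyz, is unchanged by the transformation.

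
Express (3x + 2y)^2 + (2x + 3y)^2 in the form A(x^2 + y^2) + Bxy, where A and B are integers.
13(x^2 + y^2) + 24xy

Expanding: (3x + 2y)^2 = 9x^2 + 12xy + 4y^2
(2x + 3y)^2 = 4x^2 + 12xy + 9y^2
Sum = (9+4)(x^2+y^2) + 24xy = 13(x^2 + y^2) + 24xy
This is symmetric in x and y.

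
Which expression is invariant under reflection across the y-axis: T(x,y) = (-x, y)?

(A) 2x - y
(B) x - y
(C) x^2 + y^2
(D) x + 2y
C

The map is reflection across the y-axis: T(x,y) = (-x, y).
Substitute the transformed coordinates into each option and compare with the original:
(A) 2x - y  ->  2(-x) - (y) = -2x - y   [differs from 2x - y: not invariant]
(B) x - y  ->  (-x) - (y) = -x - y   [differs from x - y: not invariant]
(C) x^2 + y^2  ->  (-x)^2 + (y)^2 = x^2 + y^2   [equals x^2 + y^2: invariant]
(D) x + 2y  ->  (-x) + 2(y) = -x + 2y   [differs from x + 2y: not invariant]

Only option (C), x^2 + y^2, is unchanged by the transformation.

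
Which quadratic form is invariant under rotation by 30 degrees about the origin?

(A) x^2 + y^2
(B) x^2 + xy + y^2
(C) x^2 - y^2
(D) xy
A

Rotation by 30 degrees sends (x, y) to (sqrt(3)x/2 - y/2, x/2 + sqrt(3)y/2).
Substitute the transformed coordinates into each option and compare with the original:
(A) x^2 + y^2  ->  (sqrt(3)x/2 - y/2)^2 + (x/2 + sqrt(3)y/2)^2 = x^2 + y^2   [equals x^2 + y^2: invariant]
(B) x^2 + xy + y^2  ->  (sqrt(3)x/2 - y/2)^2 + (sqrt(3)x/2 - y/2)(x/2 + sqrt(3)y/2) + (x/2 + sqrt(3)y/2)^2 = sqrt(3)x^2/4 + x^2 + xy/2 - sqrt(3)y^2/4 + y^2   [differs from x^2 + xy + y^2: not invariant]
(C) x^2 - y^2  ->  (sqrt(3)x/2 - y/2)^2 - (x/2 + sqrt(3)y/2)^2 = x^2/2 - sqrt(3)xy - y^2/2   [differs from x^2 - y^2: not invariant]
(D) xy  ->  (sqrt(3)x/2 - y/2)(x/2 + sqrt(3)y/2) = sqrt(3)x^2/4 + xy/2 - sqrt(3)y^2/4   [differs from xy: not invariant]

Only option (A), x^2 + y^2, is unchanged by the transformation.
x^2 + y^2 is the squared distance from the origin, which rotations preserve.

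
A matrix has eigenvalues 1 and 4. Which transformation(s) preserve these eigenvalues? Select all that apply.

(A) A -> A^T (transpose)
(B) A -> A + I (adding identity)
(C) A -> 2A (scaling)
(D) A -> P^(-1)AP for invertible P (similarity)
A and D

Eigenvalues are preserved by:
1. Similarity transformations: A -> P^(-1)AP (same characteristic polynomial)
2. Transpose: A^T has the same eigenvalues as A

Eigenvalues are NOT preserved by:
- Adding identity: eigenvalues become 1+1, 4+1
- Scaling: eigenvalues become 2, 8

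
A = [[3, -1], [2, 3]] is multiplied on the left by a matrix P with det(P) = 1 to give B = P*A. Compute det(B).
11

By the multiplicative property of determinants, det(B) = det(P*A) = det(P) * det(A) = det(A),
so the determinant is invariant under multiplication by any determinant-1 matrix; we just need det(A).

det(A) = (3)(3) - (-1)(2) = 9 - (-2) = 11

Therefore det(B) = 1 * 11 = 11.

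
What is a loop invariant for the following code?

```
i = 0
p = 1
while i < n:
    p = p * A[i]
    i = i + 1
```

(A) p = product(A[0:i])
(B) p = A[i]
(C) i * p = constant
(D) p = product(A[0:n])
A

A loop invariant must hold before the first iteration and be re-established by every execution of the body.

(A) p = product(A[0:i]): Initially i = 0 and p = 1 = product of the empty slice A[0:0]. If p = product(A[0:i]) holds at the top of an iteration, the body sets p to product(A[0:i]) * A[i] = product(A[0:i+1]) and then i to i+1, so the property is restored. At exit i = n, giving p = product(A[0:n]).

The other options fail:
(B) p = A[i]: after the first iteration p = A[0] but i = 1; in general p is a product of several elements, not a single one.
(C) i * p = constant: initially i * p = 0, but after one iteration it is 1 * A[0], which is nonzero in general.
(D) p = product(A[0:n]): false before the loop (p = 1, not the full product) -- it only becomes true at exit.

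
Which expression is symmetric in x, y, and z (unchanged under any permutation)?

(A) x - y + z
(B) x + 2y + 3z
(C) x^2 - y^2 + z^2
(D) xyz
D

A symmetric expression is unchanged when the variables are permuted; here the transformation to test is the swap (x, y) -> (y, x).
A symmetric expression must survive every permutation; the single swap x <-> y already eliminates the distractors, and the keyed expression is also unchanged by x <-> z and y <-> z (each variable enters it in exactly the same way).
Substitute the transformed coordinates into each option and compare with the original:
(A) x - y + z  ->  (y) - (x) + z = -x + y + z   [differs from x - y + z: not invariant]
(B) x + 2y + 3z  ->  (y) + 2(x) + 3z = 2x + y + 3z   [differs from x + 2y + 3z: not invariant]
(C) x^2 - y^2 + z^2  ->  (y)^2 - (x)^2 + z^2 = -x^2 + y^2 + z^2   [differs from x^2 - y^2 + z^2: not invariant]
(D) xyz  ->  (y)(x)z = xyz   [equals xyz: invariant]

Only option (D), xyz, is unchanged by the transformation.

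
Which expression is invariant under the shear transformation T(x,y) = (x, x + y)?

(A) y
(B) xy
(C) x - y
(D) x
D

Under the shear T(x,y) = (x, x + y):
Substitute the transformed coordinates into each option and compare with the original:
(A) y  ->  (x + y) = x + y   [differs from y: not invariant]
(B) xy  ->  (x)(x + y) = x^2 + xy   [differs from xy: not invariant]
(C) x - y  ->  (x) - (x + y) = -y   [differs from x - y: not invariant]
(D) x  ->  (x) = x   [equals x: invariant]

Only option (D), x, is unchanged by the transformation.
A vertical shear moves points parallel to the y-axis, so the x-coordinate (and any function of x alone) is unchanged.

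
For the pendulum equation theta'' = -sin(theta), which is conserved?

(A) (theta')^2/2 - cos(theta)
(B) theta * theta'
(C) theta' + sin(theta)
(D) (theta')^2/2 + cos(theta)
A

A first integral I satisfies dI/dt = 0 along every solution. Differentiate each option and use the equation of motion:
(A) d/dt[(theta')^2/2 - cos(theta)] = theta' theta'' + sin(theta) theta' = theta'(-sin(theta)) + theta' sin(theta) = 0
(B) d/dt[theta * theta'] = (theta')^2 + theta theta'' = (theta')^2 - theta sin(theta), not identically 0
(C) d/dt[theta' + sin(theta)] = theta'' + cos(theta) theta' = -sin(theta) + theta' cos(theta), not identically 0
(D) d/dt[(theta')^2/2 + cos(theta)] = theta' theta'' - sin(theta) theta' = -2 theta' sin(theta), not identically 0

Only (A) has zero time-derivative. This is the total energy: kinetic (theta')^2/2 plus potential -cos(theta).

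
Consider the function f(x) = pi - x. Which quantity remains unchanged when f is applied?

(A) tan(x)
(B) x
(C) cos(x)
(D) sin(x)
D

For f(x) = pi - x:
sin(pi - x) = sin(x), so sine is invariant under this transformation.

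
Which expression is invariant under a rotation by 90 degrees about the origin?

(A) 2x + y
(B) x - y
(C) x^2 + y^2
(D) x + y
C

A rotation by 90 degrees sends (x, y) to (-y, x).
Substitute the transformed coordinates into each option and compare with the original:
(A) 2x + y  ->  2(-y) + (x) = x - 2y   [differs from 2x + y: not invariant]
(B) x - y  ->  (-y) - (x) = -x - y   [differs from x - y: not invariant]
(C) x^2 + y^2  ->  (-y)^2 + (x)^2 = x^2 + y^2   [equals x^2 + y^2: invariant]
(D) x + y  ->  (-y) + (x) = x - y   [differs from x + y: not invariant]

Only option (C), x^2 + y^2, is unchanged by the transformation.
Geometrically, x^2 + y^2 is the squared distance from the origin, which every rotation about the origin preserves.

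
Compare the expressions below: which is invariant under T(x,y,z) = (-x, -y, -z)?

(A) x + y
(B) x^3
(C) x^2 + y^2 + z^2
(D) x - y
C

Apply T(x,y,z) = (-x, -y, -z) to each option, i.e. replace (x, y, z) by the transformed coordinates.
Substitute the transformed coordinates into each option and compare with the original:
(A) x + y  ->  (-x) + (-y) = -x - y   [differs from x + y: not invariant]
(B) x^3  ->  (-x)^3 = -x^3   [differs from x^3: not invariant]
(C) x^2 + y^2 + z^2  ->  (-x)^2 + (-y)^2 + (-z)^2 = x^2 + y^2 + z^2   [equals x^2 + y^2 + z^2: invariant]
(D) x - y  ->  (-x) - (-y) = -x + y   [differs from x - y: not invariant]

Only option (C), x^2 + y^2 + z^2, is unchanged by the transformation.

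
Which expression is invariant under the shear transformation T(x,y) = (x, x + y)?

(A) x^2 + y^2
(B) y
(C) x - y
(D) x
D

Under the shear T(x,y) = (x, x + y):
Substitute the transformed coordinates into each option and compare with the original:
(A) x^2 + y^2  ->  (x)^2 + (x + y)^2 = 2x^2 + 2xy + y^2   [differs from x^2 + y^2: not invariant]
(B) y  ->  (x + y) = x + y   [differs from y: not invariant]
(C) x - y  ->  (x) - (x + y) = -y   [differs from x - y: not invariant]
(D) x  ->  (x) = x   [equals x: invariant]

Only option (D), x, is unchanged by the transformation.
A vertical shear moves points parallel to the y-axis, so the x-coordinate (and any function of x alone) is unchanged.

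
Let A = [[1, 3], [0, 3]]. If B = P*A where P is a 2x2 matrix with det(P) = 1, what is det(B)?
3

By the multiplicative property of determinants, det(B) = det(P*A) = det(P) * det(A) = det(A),
so the determinant is invariant under multiplication by any determinant-1 matrix; we just need det(A).

det(A) = (1)(3) - (3)(0) = 3 - 0 = 3

Therefore det(B) = 1 * 3 = 3.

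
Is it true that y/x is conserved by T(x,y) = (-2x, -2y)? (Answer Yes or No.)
Yes

Substitute T(x,y) = (-2x, -2y) into the expression and compare with the original.

Original: y/x
After applying T: (-2y)/(-2x) = y/x

This is identical to the original y/x, so the expression is invariant.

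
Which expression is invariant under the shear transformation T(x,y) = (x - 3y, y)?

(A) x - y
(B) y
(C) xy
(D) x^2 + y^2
B

Under the shear T(x,y) = (x - 3y, y):
Substitute the transformed coordinates into each option and compare with the original:
(A) x - y  ->  (x - 3y) - (y) = x - 4y   [differs from x - y: not invariant]
(B) y  ->  (y) = y   [equals y: invariant]
(C) xy  ->  (x - 3y)(y) = xy - 3y^2   [differs from xy: not invariant]
(D) x^2 + y^2  ->  (x - 3y)^2 + (y)^2 = x^2 - 6xy + 10y^2   [differs from x^2 + y^2: not invariant]

Only option (B), y, is unchanged by the transformation.
A horizontal shear moves points parallel to the x-axis, so the y-coordinate (and any function of y alone) is unchanged.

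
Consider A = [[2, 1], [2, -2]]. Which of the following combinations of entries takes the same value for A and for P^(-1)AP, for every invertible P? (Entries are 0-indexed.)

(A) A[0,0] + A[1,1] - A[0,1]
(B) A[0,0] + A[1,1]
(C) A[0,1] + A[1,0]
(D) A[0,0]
B

A[0,0] + A[1,1] is the trace of A. By the cyclic property of the trace, tr(P^(-1)AP) = tr(APP^(-1)) = tr(A), so it is the same for every matrix similar to A.

The other combinations are not similarity invariants. For example, take P = [[1, -1], [0, 1]] (det P = 1), so P^(-1) = [[1, 1], [0, 1]] and
B = P^(-1)AP = [[4, -5], [2, -4]].
Evaluating each option on A and on B:
(A) A[0,0] + A[1,1] - A[0,1]: -1 for A, 5 for B -> changes
(B) A[0,0] + A[1,1]: 0 for A, 0 for B -> unchanged
(C) A[0,1] + A[1,0]: 3 for A, -3 for B -> changes
(D) A[0,0]: 2 for A, 4 for B -> changes

Only (B) A[0,0] + A[1,1] = 0 survives (and it does so for every P, not just this one), so it is the invariant.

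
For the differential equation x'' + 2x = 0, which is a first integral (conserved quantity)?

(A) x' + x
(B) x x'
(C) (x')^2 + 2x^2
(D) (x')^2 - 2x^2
C

A first integral I satisfies dI/dt = 0 along every solution. Differentiate each option and use the equation of motion:
(A) d/dt[x' + x] = x'' + x' = -2x + x', not identically 0
(B) d/dt[x x'] = (x')^2 + x x'' = (x')^2 - 2x^2, not identically 0
(C) d/dt[(x')^2 + 2x^2] = 2x'x'' + 4x x' = 2x'(-2x) + 4x x' = 0
(D) d/dt[(x')^2 - 2x^2] = 2x'x'' - 4x x' = -8x x', not identically 0

Only (C) has zero time-derivative. So the energy-like quantity (x')^2 + 2x^2 is the first integral.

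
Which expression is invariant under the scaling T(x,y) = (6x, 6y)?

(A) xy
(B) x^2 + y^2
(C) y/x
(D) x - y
C

Under the uniform scaling T(x,y) = (6x, 6y):
Substitute the transformed coordinates into each option and compare with the original:
(A) xy  ->  (6x)(6y) = 36xy   [differs from xy: not invariant]
(B) x^2 + y^2  ->  (6x)^2 + (6y)^2 = 36x^2 + 36y^2   [differs from x^2 + y^2: not invariant]
(C) y/x  ->  (6y)/(6x) = y/x   [equals y/x: invariant]
(D) x - y  ->  (6x) - (6y) = 6x - 6y   [differs from x - y: not invariant]

Only option (C), y/x, is unchanged by the transformation.
The common factor 6 cancels in a ratio of coordinates, while sums, products and sums of squares pick up factors of 6 or 36.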